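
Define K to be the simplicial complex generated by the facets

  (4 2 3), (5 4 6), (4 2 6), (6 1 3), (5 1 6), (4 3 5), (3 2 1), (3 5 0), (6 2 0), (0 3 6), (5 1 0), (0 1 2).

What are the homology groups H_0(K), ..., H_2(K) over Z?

Fix the vertex order 0 < 1 < 2 < 3 < 4 < 5 < 6 and write every simplex with vertices in increasing order. Then dim K = 2 and the simplices of K are:

  0-simplices (7): [0], [1], [2], [3], [4], [5], [6]
  1-simplices (18): [0,1], [0,2], [0,3], [0,5], [0,6], [1,2], [1,3], [1,5], [1,6], [2,3], [2,4], [2,6], [3,4], [3,5], [3,6], [4,5], [4,6], [5,6]
  2-simplices (12): [0,1,2], [0,1,5], [0,2,6], [0,3,5], [0,3,6], [1,2,3], [1,3,6], [1,5,6], [2,3,4], [2,4,6], [3,4,5], [4,5,6]

giving chain groups C_0 ≅ Z^7, C_1 ≅ Z^18, C_2 ≅ Z^12.

Boundary ∂_1: C_1 → C_0 is given by ∂[p,q] = [q] − [p].
The resulting 7×18 matrix has rank 6, and its Smith normal form has invariant factors (1,1,1,1,1,1).

The boundary map ∂_2: C_2 → C_1 sends each 2-simplex [p,q,r] to [q,r] − [p,r] + [p,q]. For instance
  ∂[3,4,5] = [4,5] − [3,5] + [3,4],
  ∂[4,5,6] = [5,6] − [4,6] + [4,5].
As a 18×12 matrix over Z this has rank 12, with invariant factors (1,1,1,1,1,1,1,1,1,1,1,2).

From H_k ≅ ker(∂_k) / im(∂_{k+1}) we obtain:

  H_0: rank C_0 − rank ∂_1 = 7 − 6 = 1, and the invariant factors of ∂_1 are all 1, so H_0 ≅ Z.
  H_1: rank ker ∂_1 − rank ∂_2 = (18 − 6) − 12 = 0, and ∂_2 has invariant factor 2 > 1, so H_1 ≅ Z/2Z.
  H_2: rank ker ∂_2 − rank ∂_3 = (12 − 12) − 0 = 0, and there is no ∂_3, so H_2 ≅ 0.

As a check, the Euler characteristic is 7 − 18 + 12 = 1, which agrees with 1 − 0 + 0 = 1.

H_0 = Z,  H_1 = Z/2Z,  H_2 = 0.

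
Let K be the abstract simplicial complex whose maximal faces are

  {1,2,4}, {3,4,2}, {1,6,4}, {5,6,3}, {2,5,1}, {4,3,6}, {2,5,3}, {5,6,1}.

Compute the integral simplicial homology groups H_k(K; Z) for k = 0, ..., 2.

Fix the vertex order 1 < 2 < 3 < 4 < 5 < 6 and write every simplex with vertices in increasing order. Then dim K = 2 and the simplices of K are:

  0-simplices (6): [1], [2], [3], [4], [5], [6]
  1-simplices (12): [1,2], [1,4], [1,5], [1,6], [2,3], [2,4], [2,5], [3,4], [3,5], [3,6], [4,6], [5,6]
  2-simplices (8): [1,2,4], [1,2,5], [1,4,6], [1,5,6], [2,3,4], [2,3,5], [3,4,6], [3,5,6]

so the chain groups are C_0 ≅ Z^6, C_1 ≅ Z^12, C_2 ≅ Z^8.

∂_1: C_1 → C_0 is given by ∂[p,q] = [q] − [p].
The 6×12 boundary matrix has rank 5 and Smith normal form diag(1,1,1,1,1).

The boundary map ∂_2: C_2 → C_1 sends each 2-simplex [p,q,r] to [q,r] − [p,r] + [p,q]. For instance
  ∂[2,3,4] = [3,4] − [2,4] + [2,3],
  ∂[2,3,5] = [3,5] − [2,5] + [2,3].
As a 12×8 matrix over Z this has rank 7, with invariant factors (1,1,1,1,1,1,1).

Reading off H_k = ker ∂_k / im ∂_{k+1}:

  H_0: rank C_0 − rank ∂_1 = 6 − 5 = 1, and the invariant factors of ∂_1 are all 1, so H_0 = Z.
  H_1: rank ker ∂_1 − rank ∂_2 = (12 − 5) − 7 = 0, and the invariant factors of ∂_2 are all 1, so H_1 = 0.
  H_2: rank ker ∂_2 − rank ∂_3 = (8 − 7) − 0 = 1, and there is no ∂_3, so H_2 = Z.

H_0 = Z,  H_1 = 0,  H_2 = Z.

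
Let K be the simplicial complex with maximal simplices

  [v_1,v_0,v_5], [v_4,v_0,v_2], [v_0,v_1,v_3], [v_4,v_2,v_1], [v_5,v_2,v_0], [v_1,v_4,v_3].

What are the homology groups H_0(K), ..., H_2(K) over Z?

Fix the vertex order v_0 < v_1 < v_2 < v_3 < v_4 < v_5 and write every simplex with vertices in increasing order. Then dim K = 2 and the simplices of K are:

  0-simplices (6): [v_0], [v_1], [v_2], [v_3], [v_4], [v_5]
  1-simplices (12): [v_0,v_1], [v_0,v_2], [v_0,v_3], [v_0,v_4], [v_0,v_5], [v_1,v_2], [v_1,v_3], [v_1,v_4], [v_1,v_5], [v_2,v_4], [v_2,v_5], [v_3,v_4]
  2-simplices (6): [v_0,v_1,v_3], [v_0,v_1,v_5], [v_0,v_2,v_4], [v_0,v_2,v_5], [v_1,v_2,v_4], [v_1,v_3,v_4]

giving chain groups C_0 ≅ Z^6, C_1 ≅ Z^12, C_2 ≅ Z^6.

∂_1: C_1 → C_0 sends each edge [p,q] (with p < q) to q − p.
As a 6×12 matrix over Z this has rank 5, with invariant factors (1,1,1,1,1).

∂_2: C_2 → C_1 maps a triangle to the signed sum of its edges. For instance
  ∂[v_0,v_1,v_5] = [v_1,v_5] − [v_0,v_5] + [v_0,v_1],
  ∂[v_1,v_2,v_4] = [v_2,v_4] − [v_1,v_4] + [v_1,v_2].
The 12×6 boundary matrix has rank 6 and Smith normal form diag(1,1,1,1,1,1).

Computing H_k = (kernel of ∂_k) / (image of ∂_{k+1}):

  H_0: rank C_0 − rank ∂_1 = 6 − 5 = 1, and the invariant factors of ∂_1 are all 1, so H_0 ≅ Z.
  H_1: rank ker ∂_1 − rank ∂_2 = (12 − 5) − 6 = 1, and the invariant factors of ∂_2 are all 1, so H_1 ≅ Z.
  H_2: rank ker ∂_2 − rank ∂_3 = (6 − 6) − 0 = 0, and there is no ∂_3, so H_2 ≅ 0.

H_0 ≅ Z,  H_1 ≅ Z,  H_2 = 0.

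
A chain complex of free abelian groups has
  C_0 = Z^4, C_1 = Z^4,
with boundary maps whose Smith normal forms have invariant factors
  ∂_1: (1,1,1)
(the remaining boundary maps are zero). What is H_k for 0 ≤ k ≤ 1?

H_0 ≅ Z,  H_1 ≅ Z.

H_0: b_0 = 4 − 0 − 3 = 1; torsion from ∂_1 factors > 1: none. So H_0 ≅ Z.
H_1: b_1 = 4 − 3 − 0 = 1; torsion from ∂_2 factors > 1: none. So H_1 ≅ Z.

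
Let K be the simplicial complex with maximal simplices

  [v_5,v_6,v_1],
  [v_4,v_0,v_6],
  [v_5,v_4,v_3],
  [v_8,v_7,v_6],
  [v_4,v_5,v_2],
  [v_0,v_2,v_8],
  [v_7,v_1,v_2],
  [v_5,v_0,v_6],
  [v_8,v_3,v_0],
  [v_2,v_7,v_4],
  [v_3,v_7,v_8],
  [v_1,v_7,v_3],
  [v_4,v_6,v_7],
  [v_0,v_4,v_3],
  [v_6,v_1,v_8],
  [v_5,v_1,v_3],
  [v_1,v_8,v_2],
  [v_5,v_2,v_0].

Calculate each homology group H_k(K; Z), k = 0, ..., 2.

We work with the vertex ordering v_0 < v_1 < v_2 < v_3 < v_4 < v_5 < v_6 < v_7 < v_8. The simplices of K, each written with vertices in increasing order, are:

  0-simplices (9): [v_0], [v_1], [v_2], [v_3], [v_4], [v_5], [v_6], [v_7], [v_8]
  1-simplices (27): (27 of them)
  2-simplices (18): (18 of them)

so the chain groups are C_0 ≅ Z^9, C_1 ≅ Z^27, C_2 ≅ Z^18.

∂_1: C_1 → C_0 is given by ∂[p,q] = [q] − [p]. For instance
  ∂[v_0,v_6] = [v_6] − [v_0].
This gives a 9×27 integer matrix of rank 8; reducing to Smith normal form yields diagonal entries (1,1,1,1,1,1,1,1).

∂_2: C_2 → C_1 sends each 2-simplex [p,q,r] to [q,r] − [p,r] + [p,q]. For instance
  ∂[v_1,v_6,v_8] = [v_6,v_8] − [v_1,v_8] + [v_1,v_6],
  ∂[v_3,v_4,v_5] = [v_4,v_5] − [v_3,v_5] + [v_3,v_4].
As a 27×18 matrix over Z this has rank 18, with invariant factors (1,1,1,1,1,1,1,1,1,1,1,1,1,1,1,1,1,2).

Reading off H_k = ker ∂_k / im ∂_{k+1}:

  H_0: rank C_0 − rank ∂_1 = 9 − 8 = 1, and the invariant factors of ∂_1 are all 1, so H_0 = Z.
  H_1: rank ker ∂_1 − rank ∂_2 = (27 − 8) − 18 = 1, and ∂_2 has invariant factor 2 > 1, so H_1 = Z ⊕ Z/2.
  H_2: rank ker ∂_2 − rank ∂_3 = (18 − 18) − 0 = 0, and there is no ∂_3, so H_2 = 0.

H_0 = Z,  H_1 = Z ⊕ Z/2,  H_2 = 0.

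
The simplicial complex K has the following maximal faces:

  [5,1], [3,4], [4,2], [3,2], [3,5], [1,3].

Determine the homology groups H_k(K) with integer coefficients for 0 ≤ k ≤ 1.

Fix the vertex order 1 < 2 < 3 < 4 < 5 and write every simplex with vertices in increasing order. Then dim K = 1 and the simplices of K are:

  0-simplices (5): [1], [2], [3], [4], [5]
  1-simplices (6): [1,3], [1,5], [2,3], [2,4], [3,4], [3,5]

so the chain groups are C_0 ≅ Z^5, C_1 ≅ Z^6.

∂_1: C_1 → C_0 sends each edge [p,q] (with p < q) to q − p.
This gives a 5×6 integer matrix of rank 4; reducing to Smith normal form yields diagonal entries (1,1,1,1).

Computing H_k = (kernel of ∂_k) / (image of ∂_{k+1}):

  H_0: rank C_0 − rank ∂_1 = 5 − 4 = 1, and the invariant factors of ∂_1 are all 1, so H_0 ≅ Z.
  H_1: rank ker ∂_1 − rank ∂_2 = (6 − 4) − 0 = 2, and there is no ∂_2, so H_1 ≅ Z^2.

(K is a triangulation of a wedge of 2 circles.)

H_0 ≅ Z,  H_1 ≅ Z^2.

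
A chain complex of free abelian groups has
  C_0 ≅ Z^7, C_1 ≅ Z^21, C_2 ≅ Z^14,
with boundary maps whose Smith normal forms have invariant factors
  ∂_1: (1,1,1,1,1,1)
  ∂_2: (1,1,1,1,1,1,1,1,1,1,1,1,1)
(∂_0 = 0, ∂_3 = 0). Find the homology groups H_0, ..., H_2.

H_0: b_0 = 7 − 0 − 6 = 1; torsion from ∂_1 factors > 1: none. So H_0 ≅ Z.
H_1: b_1 = 21 − 6 − 13 = 2; torsion from ∂_2 factors > 1: none. So H_1 ≅ Z^2.
H_2: b_2 = 14 − 13 − 0 = 1; torsion from ∂_3 factors > 1: none. So H_2 ≅ Z.

H_0 ≅ Z,  H_1 ≅ Z^2,  H_2 ≅ Z.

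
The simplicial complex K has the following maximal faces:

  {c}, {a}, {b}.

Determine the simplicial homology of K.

Order the vertices as a < b < c. Listing each simplex with vertices in this order, K has dimension 0 with simplices:

  0-simplices (3): a, b, c

Hence C_0 ≅ Z^3.

From H_k ≅ ker(∂_k) / im(∂_{k+1}) we obtain:

  H_0: rank C_0 − rank ∂_1 = 3 − 0 = 3, and there is no ∂_1, so H_0 ≅ Z^3.

H_0 ≅ Z^3.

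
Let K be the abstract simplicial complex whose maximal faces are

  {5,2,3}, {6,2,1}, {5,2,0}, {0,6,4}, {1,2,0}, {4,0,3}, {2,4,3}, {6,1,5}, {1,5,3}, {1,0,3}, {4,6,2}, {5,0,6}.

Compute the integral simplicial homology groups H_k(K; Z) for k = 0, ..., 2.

Order the vertices as 0 < 1 < 2 < 3 < 4 < 5 < 6. Listing each simplex with vertices in this order, K has dimension 2 with simplices:

  0-simplices (7): [0], [1], [2], [3], [4], [5], [6]
  1-simplices (18): [0,1], [0,2], [0,3], [0,4], [0,5], [0,6], [1,2], [1,3], [1,5], [1,6], [2,3], [2,4], [2,5], [2,6], [3,4], [3,5], [4,6], [5,6]
  2-simplices (12): [0,1,2], [0,1,3], [0,2,5], [0,3,4], [0,4,6], [0,5,6], [1,2,6], [1,3,5], [1,5,6], [2,3,4], [2,3,5], [2,4,6]

Hence C_0 ≅ Z^7, C_1 ≅ Z^18, C_2 ≅ Z^12.

The boundary map ∂_1: C_1 → C_0 maps an edge to its endpoints' difference, ∂[p,q] = q − p.
This gives a 7×18 integer matrix of rank 6; reducing to Smith normal form yields diagonal entries (1,1,1,1,1,1).

Boundary ∂_2: C_2 → C_1 maps a triangle to the signed sum of its edges. For instance
  ∂[2,3,4] = [3,4] − [2,4] + [2,3],
  ∂[0,4,6] = [4,6] − [0,6] + [0,4].
The 18×12 boundary matrix has rank 12 and Smith normal form diag(1,1,1,1,1,1,1,1,1,1,1,2).

From H_k ≅ ker(∂_k) / im(∂_{k+1}) we obtain:

  H_0: rank C_0 − rank ∂_1 = 7 − 6 = 1, and the invariant factors of ∂_1 are all 1, so H_0 ≅ Z.
  H_1: rank ker ∂_1 − rank ∂_2 = (18 − 6) − 12 = 0, and ∂_2 has invariant factor 2 > 1, so H_1 ≅ Z/2.
  H_2: rank ker ∂_2 − rank ∂_3 = (12 − 12) − 0 = 0, and there is no ∂_3, so H_2 ≅ 0.

H_0 = Z,  H_1 = Z/2,  H_2 = 0.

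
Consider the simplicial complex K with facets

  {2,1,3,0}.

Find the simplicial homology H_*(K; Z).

H_0 = Z,  H_1 = 0,  H_2 = 0,  H_3 = 0.

Fix the vertex order 0 < 1 < 2 < 3 and write every simplex with vertices in increasing order. Then dim K = 3 and the simplices of K are:

  0-simplices (4): [0], [1], [2], [3]
  1-simplices (6): [0,1], [0,2], [0,3], [1,2], [1,3], [2,3]
  2-simplices (4): [0,1,2], [0,1,3], [0,2,3], [1,2,3]
  3-simplices (1): [0,1,2,3]

giving chain groups C_0 ≅ Z^4, C_1 ≅ Z^6, C_2 ≅ Z^4, C_3 ≅ Z^1.

Boundary ∂_1: C_1 → C_0 maps an edge to its endpoints' difference, ∂[p,q] = q − p. For instance
  ∂[0,1] = [1] − [0].
As a 4×6 matrix over Z this has rank 3, with invariant factors (1,1,1).

The boundary map ∂_2: C_2 → C_1 maps a triangle to the signed sum of its edges. For instance
  ∂[0,1,2] = [1,2] − [0,2] + [0,1],
  ∂[1,2,3] = [2,3] − [1,3] + [1,2].
The 6×4 boundary matrix has rank 3 and Smith normal form diag(1,1,1).

Boundary ∂_3: C_3 → C_2 sends each 3-simplex σ to the alternating sum Σ_i (−1)^i (σ with its i-th vertex removed). For instance
  ∂[0,1,2,3] = [1,2,3] − [0,2,3] + [0,1,3] − [0,1,2].
This gives a 4×1 integer matrix of rank 1; reducing to Smith normal form yields diagonal entries (1).

Reading off H_k = ker ∂_k / im ∂_{k+1}:

  H_0: rank C_0 − rank ∂_1 = 4 − 3 = 1, and the invariant factors of ∂_1 are all 1, so H_0 ≅ Z.
  H_1: rank ker ∂_1 − rank ∂_2 = (6 − 3) − 3 = 0, and the invariant factors of ∂_2 are all 1, so H_1 ≅ 0.
  H_2: rank ker ∂_2 − rank ∂_3 = (4 − 3) − 1 = 0, and the invariant factors of ∂_3 are all 1, so H_2 ≅ 0.
  H_3: rank ker ∂_3 − rank ∂_4 = (1 − 1) − 0 = 0, and there is no ∂_4, so H_3 ≅ 0.

(K is a triangulation of the 3-simplex.)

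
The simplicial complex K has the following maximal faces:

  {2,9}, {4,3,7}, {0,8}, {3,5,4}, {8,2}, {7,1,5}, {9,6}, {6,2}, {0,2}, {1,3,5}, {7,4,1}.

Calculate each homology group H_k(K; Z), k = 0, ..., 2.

H_0 = Z^2,  H_1 = Z^3,  H_2 = 0.

K has 10 vertices, 16 edges, 5 triangles.
rank ∂_0 = 0, rank ∂_1 = 8 ⇒ b_0 = 10 − 0 − 8 = 2; all invariant factors of ∂_1 are 1 so no torsion. So H_0 ≅ Z^2.
rank ∂_1 = 8, rank ∂_2 = 5 ⇒ b_1 = 16 − 8 − 5 = 3; all invariant factors of ∂_2 are 1 so no torsion. So H_1 ≅ Z^3.
rank ∂_2 = 5, rank ∂_3 = 0 ⇒ b_2 = 5 − 5 − 0 = 0. So H_2 ≅ 0.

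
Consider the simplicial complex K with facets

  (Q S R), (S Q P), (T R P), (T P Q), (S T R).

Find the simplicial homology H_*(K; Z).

H_0 = Z,  H_1 = Z,  H_2 = 0.

Take the total order P < Q < R < S < T on the vertex set. Then K (dimension 2) consists of the simplices:

  0-simplices (5): P, Q, R, S, T
  1-simplices (10): PQ, PR, PS, PT, QR, QS, QT, RS, RT, ST
  2-simplices (5): PQS, PQT, PRT, QRS, RST

Hence C_0 ≅ Z^5, C_1 ≅ Z^10, C_2 ≅ Z^5.

Boundary ∂_1: C_1 → C_0 sends each edge [p,q] (with p < q) to q − p. For instance
  ∂QT = T − Q.
The 5×10 boundary matrix has rank 4 and Smith normal form diag(1,1,1,1).

∂_2: C_2 → C_1 acts by ∂[p,q,r] = [q,r] − [p,r] + [p,q]. For instance
  ∂PQS = QS − PS + PQ,
  ∂PQT = QT − PT + PQ.
As a 10×5 matrix over Z this has rank 5, with invariant factors (1,1,1,1,1).

Reading off H_k = ker ∂_k / im ∂_{k+1}:

  H_0: rank C_0 − rank ∂_1 = 5 − 4 = 1, and the invariant factors of ∂_1 are all 1, so H_0 = Z.
  H_1: rank ker ∂_1 − rank ∂_2 = (10 − 4) − 5 = 1, and the invariant factors of ∂_2 are all 1, so H_1 = Z.
  H_2: rank ker ∂_2 − rank ∂_3 = (5 − 5) − 0 = 0, and there is no ∂_3, so H_2 = 0.

As a check, the Euler characteristic is 5 − 10 + 5 = 0, which agrees with 1 − 1 + 0 = 0.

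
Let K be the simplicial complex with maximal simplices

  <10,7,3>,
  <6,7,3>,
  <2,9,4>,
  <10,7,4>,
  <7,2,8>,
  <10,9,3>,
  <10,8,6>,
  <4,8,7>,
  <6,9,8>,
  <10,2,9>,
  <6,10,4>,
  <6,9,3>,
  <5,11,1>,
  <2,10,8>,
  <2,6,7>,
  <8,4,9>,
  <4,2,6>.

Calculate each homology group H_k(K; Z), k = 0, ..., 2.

Take the total order 1 < 2 < 3 < 4 < 5 < 6 < 7 < 8 < 9 < 10 < 11 on the vertex set. Then K (dimension 2) consists of the simplices:

  0-simplices (11): [1], [2], [3], [4], [5], [6], [7], [8], [9], [10], [11]
  1-simplices (27): (27 of them)
  2-simplices (17): [1,5,11], [2,4,6], [2,4,9], [2,6,7], [2,7,8], [2,8,10], [2,9,10], [3,6,7], [3,6,9], [3,7,10], [3,9,10], [4,6,10], [4,7,8], [4,7,10], [4,8,9], [6,8,9], [6,8,10]

giving chain groups C_0 ≅ Z^11, C_1 ≅ Z^27, C_2 ≅ Z^17.

∂_1: C_1 → C_0 maps an edge to its endpoints' difference, ∂[p,q] = q − p. For instance
  ∂[3,6] = [6] − [3].
The 11×27 boundary matrix has rank 9 and Smith normal form diag(1,1,1,1,1,1,1,1,1).

Boundary ∂_2: C_2 → C_1 acts by ∂[p,q,r] = [q,r] − [p,r] + [p,q]. For instance
  ∂[3,9,10] = [9,10] − [3,10] + [3,9],
  ∂[4,8,9] = [8,9] − [4,9] + [4,8].
The resulting 27×17 matrix has rank 16, and its Smith normal form has invariant factors (1,1,1,1,1,1,1,1,1,1,1,1,1,1,1,1).

Reading off H_k = ker ∂_k / im ∂_{k+1}:

  H_0: rank C_0 − rank ∂_1 = 11 − 9 = 2, and the invariant factors of ∂_1 are all 1, so H_0 = Z^2.
  H_1: rank ker ∂_1 − rank ∂_2 = (27 − 9) − 16 = 2, and the invariant factors of ∂_2 are all 1, so H_1 = Z^2.
  H_2: rank ker ∂_2 − rank ∂_3 = (17 − 16) − 0 = 1, and there is no ∂_3, so H_2 = Z.

(K is a triangulation of the disjoint union of the torus T^2 and the 2-simplex.)

H_0 ≅ Z^2,  H_1 ≅ Z^2,  H_2 ≅ Z.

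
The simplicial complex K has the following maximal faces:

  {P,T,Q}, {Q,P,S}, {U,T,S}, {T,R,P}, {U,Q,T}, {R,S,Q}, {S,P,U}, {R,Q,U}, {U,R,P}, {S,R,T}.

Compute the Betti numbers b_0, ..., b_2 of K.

b_0 = 1, b_1 = 0, b_2 = 0.

Take the total order P < Q < R < S < T < U on the vertex set. Then K (dimension 2) consists of the simplices:

  0-simplices (6): P, Q, R, S, T, U
  1-simplices (15): PQ, PR, PS, PT, PU, QR, QS, QT, QU, RS, RT, RU, ST, SU, TU
  2-simplices (10): PQS, PQT, PRT, PRU, PSU, QRS, QRU, QTU, RST, STU

giving chain groups C_0 ≅ Z^6, C_1 ≅ Z^15, C_2 ≅ Z^10.

Boundary ∂_1: C_1 → C_0 maps an edge to its endpoints' difference, ∂[p,q] = q − p.
The resulting 6×15 matrix has rank 5, and its Smith normal form has invariant factors (1,1,1,1,1).

∂_2: C_2 → C_1 maps a triangle to the signed sum of its edges. For instance
  ∂STU = TU − SU + ST,
  ∂QRS = RS − QS + QR.
The 15×10 boundary matrix has rank 10 and Smith normal form diag(1,1,1,1,1,1,1,1,1,2).

From H_k ≅ ker(∂_k) / im(∂_{k+1}) we obtain:

  H_0: rank C_0 − rank ∂_1 = 6 − 5 = 1, and the invariant factors of ∂_1 are all 1, so H_0 ≅ Z.
  H_1: rank ker ∂_1 − rank ∂_2 = (15 − 5) − 10 = 0, and ∂_2 has invariant factor 2 > 1, so H_1 ≅ Z/2.
  H_2: rank ker ∂_2 − rank ∂_3 = (10 − 10) − 0 = 0, and there is no ∂_3, so H_2 ≅ 0.

As a check, the Euler characteristic is 6 − 15 + 10 = 1, which agrees with 1 − 0 + 0 = 1.
(K is a triangulation of the real projective plane RP^2.)

Hence the Betti numbers are b_0 = 1, b_1 = 0, b_2 = 0.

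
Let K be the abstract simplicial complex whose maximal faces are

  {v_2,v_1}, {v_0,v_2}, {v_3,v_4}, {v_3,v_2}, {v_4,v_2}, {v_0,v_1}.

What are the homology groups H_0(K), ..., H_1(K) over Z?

K has 5 vertices, 6 edges.
rank ∂_0 = 0, rank ∂_1 = 4 ⇒ b_0 = 5 − 0 − 4 = 1; all invariant factors of ∂_1 are 1 so no torsion. So H_0 = Z.
rank ∂_1 = 4, rank ∂_2 = 0 ⇒ b_1 = 6 − 4 − 0 = 2. So H_1 = Z^2.

H_0 ≅ Z,  H_1 ≅ Z^2.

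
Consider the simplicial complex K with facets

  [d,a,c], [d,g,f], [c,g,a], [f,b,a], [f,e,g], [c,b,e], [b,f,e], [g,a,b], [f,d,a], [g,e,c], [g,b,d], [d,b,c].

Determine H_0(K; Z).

H_0 = Z.

Fix the vertex order a < b < c < d < e < f < g and write every simplex with vertices in increasing order. Then dim K = 2 and the simplices of K are:

  0-simplices (7): a, b, c, d, e, f, g
  1-simplices (18): ab, ac, ad, af, ag, bc, bd, be, bf, bg, cd, ce, cg, df, dg, ef, eg, fg
  2-simplices (12): abf, abg, acd, acg, adf, bcd, bce, bdg, bef, ceg, dfg, efg

so the chain groups are C_0 ≅ Z^7, C_1 ≅ Z^18, C_2 ≅ Z^12.

∂_1: C_1 → C_0 is given by ∂[p,q] = [q] − [p]. For instance
  ∂ac = c − a.
The 7×18 boundary matrix has rank 6 and Smith normal form diag(1,1,1,1,1,1).

∂_2: C_2 → C_1 sends each 2-simplex [p,q,r] to [q,r] − [p,r] + [p,q]. For instance
  ∂abf = bf − af + ab,
  ∂bdg = dg − bg + bd.
The 18×12 boundary matrix has rank 12 and Smith normal form diag(1,1,1,1,1,1,1,1,1,1,1,2).

From H_k ≅ ker(∂_k) / im(∂_{k+1}) we obtain:

  H_0: rank C_0 − rank ∂_1 = 7 − 6 = 1, and the invariant factors of ∂_1 are all 1, so H_0 ≅ Z.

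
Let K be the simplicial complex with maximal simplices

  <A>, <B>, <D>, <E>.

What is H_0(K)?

Fix the vertex order A < B < D < E and write every simplex with vertices in increasing order. Then dim K = 0 and the simplices of K are:

  0-simplices (4): A, B, D, E

giving chain groups C_0 ≅ Z^4.

Computing H_k = (kernel of ∂_k) / (image of ∂_{k+1}):

  H_0: rank C_0 − rank ∂_1 = 4 − 0 = 4, and there is no ∂_1, so H_0 = Z^4.

H_0 ≅ Z^4.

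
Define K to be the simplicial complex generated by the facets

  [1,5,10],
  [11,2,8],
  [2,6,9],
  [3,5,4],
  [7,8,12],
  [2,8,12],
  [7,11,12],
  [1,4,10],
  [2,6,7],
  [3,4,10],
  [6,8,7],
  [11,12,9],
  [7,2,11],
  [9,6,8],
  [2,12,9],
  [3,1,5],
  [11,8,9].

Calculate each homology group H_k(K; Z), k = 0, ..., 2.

H_0 = Z^2,  H_1 = Z ⊕ Z/2,  H_2 = 0.

Order the vertices as 1 < 2 < 3 < 4 < 5 < 6 < 7 < 8 < 9 < 10 < 11 < 12. Listing each simplex with vertices in this order, K has dimension 2 with simplices:

  0-simplices (12): [1], [2], [3], [4], [5], [6], [7], [8], [9], [10], [11], [12]
  1-simplices (28): (28 of them)
  2-simplices (17): (17 of them)

giving chain groups C_0 ≅ Z^12, C_1 ≅ Z^28, C_2 ≅ Z^17.

The boundary map ∂_1: C_1 → C_0 sends each edge [p,q] (with p < q) to q − p.
The resulting 12×28 matrix has rank 10, and its Smith normal form has invariant factors (1,1,1,1,1,1,1,1,1,1).

The boundary map ∂_2: C_2 → C_1 maps a triangle to the signed sum of its edges. For instance
  ∂[1,4,10] = [4,10] − [1,10] + [1,4],
  ∂[3,4,10] = [4,10] − [3,10] + [3,4].
The resulting 28×17 matrix has rank 17, and its Smith normal form has invariant factors (1,1,1,1,1,1,1,1,1,1,1,1,1,1,1,1,2).

Now H_k = ker ∂_k / im ∂_{k+1}, so:

  H_0: rank C_0 − rank ∂_1 = 12 − 10 = 2, and the invariant factors of ∂_1 are all 1, so H_0 = Z^2.
  H_1: rank ker ∂_1 − rank ∂_2 = (28 − 10) − 17 = 1, and ∂_2 has invariant factor 2 > 1, so H_1 = Z ⊕ Z/2.
  H_2: rank ker ∂_2 − rank ∂_3 = (17 − 17) − 0 = 0, and there is no ∂_3, so H_2 = 0.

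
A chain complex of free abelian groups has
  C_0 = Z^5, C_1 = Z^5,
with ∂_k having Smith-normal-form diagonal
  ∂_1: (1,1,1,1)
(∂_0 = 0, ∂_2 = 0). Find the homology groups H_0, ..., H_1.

H_0 = Z,  H_1 = Z.

H_0: b_0 = 5 − 0 − 4 = 1; torsion from ∂_1 factors > 1: none. So H_0 = Z.
H_1: b_1 = 5 − 4 − 0 = 1; torsion from ∂_2 factors > 1: none. So H_1 = Z.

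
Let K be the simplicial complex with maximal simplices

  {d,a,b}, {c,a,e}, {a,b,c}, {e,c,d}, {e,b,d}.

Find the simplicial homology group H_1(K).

H_1 ≅ Z.

Order the vertices as a < b < c < d < e. Listing each simplex with vertices in this order, K has dimension 2 with simplices:

  0-simplices (5): a, b, c, d, e
  1-simplices (10): ab, ac, ad, ae, bc, bd, be, cd, ce, de
  2-simplices (5): abc, abd, ace, bde, cde

giving chain groups C_0 ≅ Z^5, C_1 ≅ Z^10, C_2 ≅ Z^5.

Boundary ∂_1: C_1 → C_0 is given by ∂[p,q] = [q] − [p].
This gives a 5×10 integer matrix of rank 4; reducing to Smith normal form yields diagonal entries (1,1,1,1).

The boundary map ∂_2: C_2 → C_1 maps a triangle to the signed sum of its edges. For instance
  ∂ace = ce − ae + ac,
  ∂cde = de − ce + cd.
This gives a 10×5 integer matrix of rank 5; reducing to Smith normal form yields diagonal entries (1,1,1,1,1).

Now H_k = ker ∂_k / im ∂_{k+1}, so:

  H_1: rank ker ∂_1 − rank ∂_2 = (10 − 4) − 5 = 1, and the invariant factors of ∂_2 are all 1, so H_1 ≅ Z.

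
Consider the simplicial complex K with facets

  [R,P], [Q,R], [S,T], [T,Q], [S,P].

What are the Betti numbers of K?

b_0 = 1, b_1 = 1.

Order the vertices as P < Q < R < S < T. Listing each simplex with vertices in this order, K has dimension 1 with simplices:

  0-simplices (5): P, Q, R, S, T
  1-simplices (5): PR, PS, QR, QT, ST

Hence C_0 ≅ Z^5, C_1 ≅ Z^5.

∂_1: C_1 → C_0 maps an edge to its endpoints' difference, ∂[p,q] = q − p. For instance
  ∂PR = R − P.
This gives a 5×5 integer matrix of rank 4; reducing to Smith normal form yields diagonal entries (1,1,1,1).

Now H_k = ker ∂_k / im ∂_{k+1}, so:

  H_0: rank C_0 − rank ∂_1 = 5 − 4 = 1, and the invariant factors of ∂_1 are all 1, so H_0 = Z.
  H_1: rank ker ∂_1 − rank ∂_2 = (5 − 4) − 0 = 1, and there is no ∂_2, so H_1 = Z.

Hence the Betti numbers are b_0 = 1, b_1 = 1.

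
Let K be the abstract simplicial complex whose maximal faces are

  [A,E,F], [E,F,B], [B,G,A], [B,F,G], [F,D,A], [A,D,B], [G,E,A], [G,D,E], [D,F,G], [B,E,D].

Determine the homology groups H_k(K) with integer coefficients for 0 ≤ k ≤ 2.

Take the total order A < B < D < E < F < G on the vertex set. Then K (dimension 2) consists of the simplices:

  0-simplices (6): A, B, D, E, F, G
  1-simplices (15): AB, AD, AE, AF, AG, BD, BE, BF, BG, DE, DF, DG, EF, EG, FG
  2-simplices (10): ABD, ABG, ADF, AEF, AEG, BDE, BEF, BFG, DEG, DFG

so the chain groups are C_0 ≅ Z^6, C_1 ≅ Z^15, C_2 ≅ Z^10.

∂_1: C_1 → C_0 maps an edge to its endpoints' difference, ∂[p,q] = q − p. For instance
  ∂AD = D − A.
The 6×15 boundary matrix has rank 5 and Smith normal form diag(1,1,1,1,1).

∂_2: C_2 → C_1 maps a triangle to the signed sum of its edges. For instance
  ∂AEF = EF − AF + AE,
  ∂AEG = EG − AG + AE.
The resulting 15×10 matrix has rank 10, and its Smith normal form has invariant factors (1,1,1,1,1,1,1,1,1,2).

Now H_k = ker ∂_k / im ∂_{k+1}, so:

  H_0: rank C_0 − rank ∂_1 = 6 − 5 = 1, and the invariant factors of ∂_1 are all 1, so H_0 ≅ Z.
  H_1: rank ker ∂_1 − rank ∂_2 = (15 − 5) − 10 = 0, and ∂_2 has invariant factor 2 > 1, so H_1 ≅ Z/2.
  H_2: rank ker ∂_2 − rank ∂_3 = (10 − 10) − 0 = 0, and there is no ∂_3, so H_2 ≅ 0.

As a check, the Euler characteristic is 6 − 15 + 10 = 1, which agrees with 1 − 0 + 0 = 1.

H_0 = Z,  H_1 = Z/2,  H_2 = 0.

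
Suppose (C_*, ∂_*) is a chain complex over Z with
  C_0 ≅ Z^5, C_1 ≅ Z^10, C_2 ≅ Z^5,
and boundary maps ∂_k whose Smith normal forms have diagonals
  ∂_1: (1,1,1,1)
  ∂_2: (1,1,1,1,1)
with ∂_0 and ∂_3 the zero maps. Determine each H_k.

H_0 ≅ Z,  H_1 ≅ Z,  H_2 = 0.

H_0: b_0 = 5 − 0 − 4 = 1; torsion from ∂_1 factors > 1: none. So H_0 ≅ Z.
H_1: b_1 = 10 − 4 − 5 = 1; torsion from ∂_2 factors > 1: none. So H_1 ≅ Z.
H_2: b_2 = 5 − 5 − 0 = 0; torsion from ∂_3 factors > 1: none. So H_2 ≅ 0.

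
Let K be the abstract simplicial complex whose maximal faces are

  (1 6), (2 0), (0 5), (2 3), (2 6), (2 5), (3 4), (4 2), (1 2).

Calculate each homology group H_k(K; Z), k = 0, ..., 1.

K has 7 vertices, 9 edges.
rank ∂_0 = 0, rank ∂_1 = 6 ⇒ b_0 = 7 − 0 − 6 = 1; all invariant factors of ∂_1 are 1 so no torsion. So H_0 ≅ Z.
rank ∂_1 = 6, rank ∂_2 = 0 ⇒ b_1 = 9 − 6 − 0 = 3. So H_1 ≅ Z^3.

H_0 = Z,  H_1 = Z^3.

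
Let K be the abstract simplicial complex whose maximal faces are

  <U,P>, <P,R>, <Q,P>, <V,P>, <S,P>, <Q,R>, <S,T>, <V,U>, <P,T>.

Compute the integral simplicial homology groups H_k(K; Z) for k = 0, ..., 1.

H_0 ≅ Z,  H_1 ≅ Z^3.

We work with the vertex ordering P < Q < R < S < T < U < V. The simplices of K, each written with vertices in increasing order, are:

  0-simplices (7): P, Q, R, S, T, U, V
  1-simplices (9): PQ, PR, PS, PT, PU, PV, QR, ST, UV

giving chain groups C_0 ≅ Z^7, C_1 ≅ Z^9.

∂_1: C_1 → C_0 maps an edge to its endpoints' difference, ∂[p,q] = q − p.
As a 7×9 matrix over Z this has rank 6, with invariant factors (1,1,1,1,1,1).

From H_k ≅ ker(∂_k) / im(∂_{k+1}) we obtain:

  H_0: rank C_0 − rank ∂_1 = 7 − 6 = 1, and the invariant factors of ∂_1 are all 1, so H_0 = Z.
  H_1: rank ker ∂_1 − rank ∂_2 = (9 − 6) − 0 = 3, and there is no ∂_2, so H_1 = Z^3.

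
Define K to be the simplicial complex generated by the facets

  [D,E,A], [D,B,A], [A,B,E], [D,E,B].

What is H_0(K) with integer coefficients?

H_0 ≅ Z.

K has 4 vertices, 6 edges, 4 triangles.
rank ∂_0 = 0, rank ∂_1 = 3 ⇒ b_0 = 4 − 0 − 3 = 1; all invariant factors of ∂_1 are 1 so no torsion. So H_0 = Z.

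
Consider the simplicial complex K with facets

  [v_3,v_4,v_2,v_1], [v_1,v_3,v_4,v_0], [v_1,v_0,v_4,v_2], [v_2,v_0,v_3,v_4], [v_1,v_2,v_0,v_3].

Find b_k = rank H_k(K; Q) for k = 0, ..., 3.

b_0 = 1, b_1 = 0, b_2 = 0, b_3 = 1.

Order the vertices as v_0 < v_1 < v_2 < v_3 < v_4. Listing each simplex with vertices in this order, K has dimension 3 with simplices:

  0-simplices (5): [v_0], [v_1], [v_2], [v_3], [v_4]
  1-simplices (10): [v_0,v_1], [v_0,v_2], [v_0,v_3], [v_0,v_4], [v_1,v_2], [v_1,v_3], [v_1,v_4], [v_2,v_3], [v_2,v_4], [v_3,v_4]
  2-simplices (10): [v_0,v_1,v_2], [v_0,v_1,v_3], [v_0,v_1,v_4], [v_0,v_2,v_3], [v_0,v_2,v_4], [v_0,v_3,v_4], [v_1,v_2,v_3], [v_1,v_2,v_4], [v_1,v_3,v_4], [v_2,v_3,v_4]
  3-simplices (5): [v_0,v_1,v_2,v_3], [v_0,v_1,v_2,v_4], [v_0,v_1,v_3,v_4], [v_0,v_2,v_3,v_4], [v_1,v_2,v_3,v_4]

so the chain groups are C_0 ≅ Z^5, C_1 ≅ Z^10, C_2 ≅ Z^10, C_3 ≅ Z^5.

∂_1: C_1 → C_0 is given by ∂[p,q] = [q] − [p]. For instance
  ∂[v_1,v_4] = [v_4] − [v_1].
The resulting 5×10 matrix has rank 4, and its Smith normal form has invariant factors (1,1,1,1).

∂_2: C_2 → C_1 acts by ∂[p,q,r] = [q,r] − [p,r] + [p,q]. For instance
  ∂[v_0,v_2,v_4] = [v_2,v_4] − [v_0,v_4] + [v_0,v_2],
  ∂[v_0,v_1,v_3] = [v_1,v_3] − [v_0,v_3] + [v_0,v_1].
As a 10×10 matrix over Z this has rank 6, with invariant factors (1,1,1,1,1,1).

The boundary map ∂_3: C_3 → C_2 sends each 3-simplex σ to the alternating sum Σ_i (−1)^i (σ with its i-th vertex removed). For instance
  ∂[v_0,v_1,v_2,v_3] = [v_1,v_2,v_3] − [v_0,v_2,v_3] + [v_0,v_1,v_3] − [v_0,v_1,v_2],
  ∂[v_0,v_1,v_2,v_4] = [v_1,v_2,v_4] − [v_0,v_2,v_4] + [v_0,v_1,v_4] − [v_0,v_1,v_2].
The 10×5 boundary matrix has rank 4 and Smith normal form diag(1,1,1,1).

From H_k ≅ ker(∂_k) / im(∂_{k+1}) we obtain:

  H_0: rank C_0 − rank ∂_1 = 5 − 4 = 1, and the invariant factors of ∂_1 are all 1, so H_0 ≅ Z.
  H_1: rank ker ∂_1 − rank ∂_2 = (10 − 4) − 6 = 0, and the invariant factors of ∂_2 are all 1, so H_1 ≅ 0.
  H_2: rank ker ∂_2 − rank ∂_3 = (10 − 6) − 4 = 0, and the invariant factors of ∂_3 are all 1, so H_2 ≅ 0.
  H_3: rank ker ∂_3 − rank ∂_4 = (5 − 4) − 0 = 1, and there is no ∂_4, so H_3 ≅ Z.

As a check, the Euler characteristic is 5 − 10 + 10 − 5 = 0, which agrees with 1 − 0 + 0 − 1 = 0.

Hence the Betti numbers are b_0 = 1, b_1 = 0, b_2 = 0, b_3 = 1.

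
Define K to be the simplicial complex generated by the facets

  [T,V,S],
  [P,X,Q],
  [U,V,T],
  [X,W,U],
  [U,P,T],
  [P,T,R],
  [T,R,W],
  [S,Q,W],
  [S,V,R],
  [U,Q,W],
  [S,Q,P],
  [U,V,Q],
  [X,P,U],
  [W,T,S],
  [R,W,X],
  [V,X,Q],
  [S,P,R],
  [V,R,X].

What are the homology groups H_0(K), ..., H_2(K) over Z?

We work with the vertex ordering P < Q < R < S < T < U < V < W < X. The simplices of K, each written with vertices in increasing order, are:

  0-simplices (9): P, Q, R, S, T, U, V, W, X
  1-simplices (27): PQ, PR, PS, PT, PU, PX, QS, QU, QV, QW, QX, RS, RT, RV, RW, RX, ST, SV, SW, TU, TV, TW, UV, UW, UX, VX, WX
  2-simplices (18): PQS, PQX, PRS, PRT, PTU, PUX, QSW, QUV, QUW, QVX, RSV, RTW, RVX, RWX, STV, STW, TUV, UWX

giving chain groups C_0 ≅ Z^9, C_1 ≅ Z^27, C_2 ≅ Z^18.

∂_1: C_1 → C_0 maps an edge to its endpoints' difference, ∂[p,q] = q − p.
This gives a 9×27 integer matrix of rank 8; reducing to Smith normal form yields diagonal entries (1,1,1,1,1,1,1,1).

Boundary ∂_2: C_2 → C_1 maps a triangle to the signed sum of its edges. For instance
  ∂PQX = QX − PX + PQ,
  ∂QSW = SW − QW + QS.
The resulting 27×18 matrix has rank 18, and its Smith normal form has invariant factors (1,1,1,1,1,1,1,1,1,1,1,1,1,1,1,1,1,2).

Computing H_k = (kernel of ∂_k) / (image of ∂_{k+1}):

  H_0: rank C_0 − rank ∂_1 = 9 − 8 = 1, and the invariant factors of ∂_1 are all 1, so H_0 = Z.
  H_1: rank ker ∂_1 − rank ∂_2 = (27 − 8) − 18 = 1, and ∂_2 has invariant factor 2 > 1, so H_1 = Z ⊕ Z/2.
  H_2: rank ker ∂_2 − rank ∂_3 = (18 − 18) − 0 = 0, and there is no ∂_3, so H_2 = 0.

(K is a triangulation of the Klein bottle.)

H_0 ≅ Z,  H_1 ≅ Z ⊕ Z/2,  H_2 = 0.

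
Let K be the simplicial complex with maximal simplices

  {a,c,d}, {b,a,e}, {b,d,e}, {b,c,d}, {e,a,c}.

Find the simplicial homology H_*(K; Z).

H_0 = Z,  H_1 = Z,  H_2 = 0.

Fix the vertex order a < b < c < d < e and write every simplex with vertices in increasing order. Then dim K = 2 and the simplices of K are:

  0-simplices (5): a, b, c, d, e
  1-simplices (10): ab, ac, ad, ae, bc, bd, be, cd, ce, de
  2-simplices (5): abe, acd, ace, bcd, bde

giving chain groups C_0 ≅ Z^5, C_1 ≅ Z^10, C_2 ≅ Z^5.

Boundary ∂_1: C_1 → C_0 is given by ∂[p,q] = [q] − [p]. For instance
  ∂ad = d − a.
The resulting 5×10 matrix has rank 4, and its Smith normal form has invariant factors (1,1,1,1).

∂_2: C_2 → C_1 sends each 2-simplex [p,q,r] to [q,r] − [p,r] + [p,q]. For instance
  ∂ace = ce − ae + ac,
  ∂acd = cd − ad + ac.
As a 10×5 matrix over Z this has rank 5, with invariant factors (1,1,1,1,1).

Computing H_k = (kernel of ∂_k) / (image of ∂_{k+1}):

  H_0: rank C_0 − rank ∂_1 = 5 − 4 = 1, and the invariant factors of ∂_1 are all 1, so H_0 ≅ Z.
  H_1: rank ker ∂_1 − rank ∂_2 = (10 − 4) − 5 = 1, and the invariant factors of ∂_2 are all 1, so H_1 ≅ Z.
  H_2: rank ker ∂_2 − rank ∂_3 = (5 − 5) − 0 = 0, and there is no ∂_3, so H_2 ≅ 0.

As a check, the Euler characteristic is 5 − 10 + 5 = 0, which agrees with 1 − 1 + 0 = 0.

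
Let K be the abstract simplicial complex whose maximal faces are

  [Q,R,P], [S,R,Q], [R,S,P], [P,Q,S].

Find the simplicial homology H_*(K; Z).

We work with the vertex ordering P < Q < R < S. The simplices of K, each written with vertices in increasing order, are:

  0-simplices (4): P, Q, R, S
  1-simplices (6): PQ, PR, PS, QR, QS, RS
  2-simplices (4): PQR, PQS, PRS, QRS

so the chain groups are C_0 ≅ Z^4, C_1 ≅ Z^6, C_2 ≅ Z^4.

The boundary map ∂_1: C_1 → C_0 is given by ∂[p,q] = [q] − [p]. For instance
  ∂QR = R − Q.
The 4×6 boundary matrix has rank 3 and Smith normal form diag(1,1,1).

∂_2: C_2 → C_1 acts by ∂[p,q,r] = [q,r] − [p,r] + [p,q]. For instance
  ∂PQS = QS − PS + PQ,
  ∂PRS = RS − PS + PR.
The 6×4 boundary matrix has rank 3 and Smith normal form diag(1,1,1).

Now H_k = ker ∂_k / im ∂_{k+1}, so:

  H_0: rank C_0 − rank ∂_1 = 4 − 3 = 1, and the invariant factors of ∂_1 are all 1, so H_0 ≅ Z.
  H_1: rank ker ∂_1 − rank ∂_2 = (6 − 3) − 3 = 0, and the invariant factors of ∂_2 are all 1, so H_1 ≅ 0.
  H_2: rank ker ∂_2 − rank ∂_3 = (4 − 3) − 0 = 1, and there is no ∂_3, so H_2 ≅ Z.

As a check, the Euler characteristic is 4 − 6 + 4 = 2, which agrees with 1 − 0 + 1 = 2.
(K is a triangulation of the 2-sphere S^2.)

H_0 = Z,  H_1 = 0,  H_2 = Z.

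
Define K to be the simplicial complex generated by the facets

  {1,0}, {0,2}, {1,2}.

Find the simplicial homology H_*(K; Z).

H_0 ≅ Z,  H_1 ≅ Z.

Fix the vertex order 0 < 1 < 2 and write every simplex with vertices in increasing order. Then dim K = 1 and the simplices of K are:

  0-simplices (3): [0], [1], [2]
  1-simplices (3): [0,1], [0,2], [1,2]

giving chain groups C_0 ≅ Z^3, C_1 ≅ Z^3.

Boundary ∂_1: C_1 → C_0 is given by ∂[p,q] = [q] − [p]. For instance
  ∂[1,2] = [2] − [1].
As a 3×3 matrix over Z this has rank 2, with invariant factors (1,1).

From H_k ≅ ker(∂_k) / im(∂_{k+1}) we obtain:

  H_0: rank C_0 − rank ∂_1 = 3 − 2 = 1, and the invariant factors of ∂_1 are all 1, so H_0 = Z.
  H_1: rank ker ∂_1 − rank ∂_2 = (3 − 2) − 0 = 1, and there is no ∂_2, so H_1 = Z.

As a check, the Euler characteristic is 3 − 3 = 0, which agrees with 1 − 1 = 0.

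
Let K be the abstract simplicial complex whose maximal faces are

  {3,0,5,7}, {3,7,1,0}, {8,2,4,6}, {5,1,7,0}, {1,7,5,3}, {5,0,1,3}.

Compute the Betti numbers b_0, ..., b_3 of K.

b_0 = 2, b_1 = 0, b_2 = 0, b_3 = 1.

Fix the vertex order 0 < 1 < 2 < 3 < 4 < 5 < 6 < 7 < 8 and write every simplex with vertices in increasing order. Then dim K = 3 and the simplices of K are:

  0-simplices (9): [0], [1], [2], [3], [4], [5], [6], [7], [8]
  1-simplices (16): [0,1], [0,3], [0,5], [0,7], [1,3], [1,5], [1,7], [2,4], [2,6], [2,8], [3,5], [3,7], [4,6], [4,8], [5,7], [6,8]
  2-simplices (14): [0,1,3], [0,1,5], [0,1,7], [0,3,5], [0,3,7], [0,5,7], [1,3,5], [1,3,7], [1,5,7], [2,4,6], [2,4,8], [2,6,8], [3,5,7], [4,6,8]
  3-simplices (6): [0,1,3,5], [0,1,3,7], [0,1,5,7], [0,3,5,7], [1,3,5,7], [2,4,6,8]

so the chain groups are C_0 ≅ Z^9, C_1 ≅ Z^16, C_2 ≅ Z^14, C_3 ≅ Z^6.

∂_1: C_1 → C_0 maps an edge to its endpoints' difference, ∂[p,q] = q − p. For instance
  ∂[1,7] = [7] − [1].
The 9×16 boundary matrix has rank 7 and Smith normal form diag(1,1,1,1,1,1,1).

∂_2: C_2 → C_1 sends each 2-simplex [p,q,r] to [q,r] − [p,r] + [p,q]. For instance
  ∂[4,6,8] = [6,8] − [4,8] + [4,6],
  ∂[1,5,7] = [5,7] − [1,7] + [1,5].
As a 16×14 matrix over Z this has rank 9, with invariant factors (1,1,1,1,1,1,1,1,1).

∂_3: C_3 → C_2 sends each 3-simplex σ to the alternating sum Σ_i (−1)^i (σ with its i-th vertex removed). For instance
  ∂[2,4,6,8] = [4,6,8] − [2,6,8] + [2,4,8] − [2,4,6],
  ∂[0,1,3,7] = [1,3,7] − [0,3,7] + [0,1,7] − [0,1,3].
This gives a 14×6 integer matrix of rank 5; reducing to Smith normal form yields diagonal entries (1,1,1,1,1).

Computing H_k = (kernel of ∂_k) / (image of ∂_{k+1}):

  H_0: rank C_0 − rank ∂_1 = 9 − 7 = 2, and the invariant factors of ∂_1 are all 1, so H_0 = Z^2.
  H_1: rank ker ∂_1 − rank ∂_2 = (16 − 7) − 9 = 0, and the invariant factors of ∂_2 are all 1, so H_1 = 0.
  H_2: rank ker ∂_2 − rank ∂_3 = (14 − 9) − 5 = 0, and the invariant factors of ∂_3 are all 1, so H_2 = 0.
  H_3: rank ker ∂_3 − rank ∂_4 = (6 − 5) − 0 = 1, and there is no ∂_4, so H_3 = Z.

As a check, the Euler characteristic is 9 − 16 + 14 − 6 = 1, which agrees with 2 − 0 + 0 − 1 = 1.

Hence the Betti numbers are b_0 = 2, b_1 = 0, b_2 = 0, b_3 = 1.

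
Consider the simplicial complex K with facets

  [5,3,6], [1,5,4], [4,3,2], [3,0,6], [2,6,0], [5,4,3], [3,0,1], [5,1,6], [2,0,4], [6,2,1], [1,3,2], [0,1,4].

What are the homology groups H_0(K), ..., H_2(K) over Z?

Take the total order 0 < 1 < 2 < 3 < 4 < 5 < 6 on the vertex set. Then K (dimension 2) consists of the simplices:

  0-simplices (7): [0], [1], [2], [3], [4], [5], [6]
  1-simplices (18): [0,1], [0,2], [0,3], [0,4], [0,6], [1,2], [1,3], [1,4], [1,5], [1,6], [2,3], [2,4], [2,6], [3,4], [3,5], [3,6], [4,5], [5,6]
  2-simplices (12): [0,1,3], [0,1,4], [0,2,4], [0,2,6], [0,3,6], [1,2,3], [1,2,6], [1,4,5], [1,5,6], [2,3,4], [3,4,5], [3,5,6]

giving chain groups C_0 ≅ Z^7, C_1 ≅ Z^18, C_2 ≅ Z^12.

Boundary ∂_1: C_1 → C_0 maps an edge to its endpoints' difference, ∂[p,q] = q − p. For instance
  ∂[1,5] = [5] − [1].
As a 7×18 matrix over Z this has rank 6, with invariant factors (1,1,1,1,1,1).

∂_2: C_2 → C_1 maps a triangle to the signed sum of its edges. For instance
  ∂[0,2,6] = [2,6] − [0,6] + [0,2],
  ∂[2,3,4] = [3,4] − [2,4] + [2,3].
The 18×12 boundary matrix has rank 12 and Smith normal form diag(1,1,1,1,1,1,1,1,1,1,1,2).

Reading off H_k = ker ∂_k / im ∂_{k+1}:

  H_0: rank C_0 − rank ∂_1 = 7 − 6 = 1, and the invariant factors of ∂_1 are all 1, so H_0 = Z.
  H_1: rank ker ∂_1 − rank ∂_2 = (18 − 6) − 12 = 0, and ∂_2 has invariant factor 2 > 1, so H_1 = Z/2.
  H_2: rank ker ∂_2 − rank ∂_3 = (12 − 12) − 0 = 0, and there is no ∂_3, so H_2 = 0.

H_0 ≅ Z,  H_1 ≅ Z/2,  H_2 = 0.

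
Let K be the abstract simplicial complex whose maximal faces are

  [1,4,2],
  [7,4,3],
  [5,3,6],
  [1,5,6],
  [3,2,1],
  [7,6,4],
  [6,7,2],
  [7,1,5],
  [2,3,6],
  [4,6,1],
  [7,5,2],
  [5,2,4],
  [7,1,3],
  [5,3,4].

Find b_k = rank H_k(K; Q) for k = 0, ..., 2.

b_0 = 1, b_1 = 2, b_2 = 1.

We work with the vertex ordering 1 < 2 < 3 < 4 < 5 < 6 < 7. The simplices of K, each written with vertices in increasing order, are:

  0-simplices (7): [1], [2], [3], [4], [5], [6], [7]
  1-simplices (21): [1,2], [1,3], [1,4], [1,5], [1,6], [1,7], [2,3], [2,4], [2,5], [2,6], [2,7], [3,4], [3,5], [3,6], [3,7], [4,5], [4,6], [4,7], [5,6], [5,7], [6,7]
  2-simplices (14): [1,2,3], [1,2,4], [1,3,7], [1,4,6], [1,5,6], [1,5,7], [2,3,6], [2,4,5], [2,5,7], [2,6,7], [3,4,5], [3,4,7], [3,5,6], [4,6,7]

so the chain groups are C_0 ≅ Z^7, C_1 ≅ Z^21, C_2 ≅ Z^14.

The boundary map ∂_1: C_1 → C_0 is given by ∂[p,q] = [q] − [p].
This gives a 7×21 integer matrix of rank 6; reducing to Smith normal form yields diagonal entries (1,1,1,1,1,1).

The boundary map ∂_2: C_2 → C_1 sends each 2-simplex [p,q,r] to [q,r] − [p,r] + [p,q]. For instance
  ∂[4,6,7] = [6,7] − [4,7] + [4,6],
  ∂[2,5,7] = [5,7] − [2,7] + [2,5].
The resulting 21×14 matrix has rank 13, and its Smith normal form has invariant factors (1,1,1,1,1,1,1,1,1,1,1,1,1).

Reading off H_k = ker ∂_k / im ∂_{k+1}:

  H_0: rank C_0 − rank ∂_1 = 7 − 6 = 1, and the invariant factors of ∂_1 are all 1, so H_0 = Z.
  H_1: rank ker ∂_1 − rank ∂_2 = (21 − 6) − 13 = 2, and the invariant factors of ∂_2 are all 1, so H_1 = Z^2.
  H_2: rank ker ∂_2 − rank ∂_3 = (14 − 13) − 0 = 1, and there is no ∂_3, so H_2 = Z.

As a check, the Euler characteristic is 7 − 21 + 14 = 0, which agrees with 1 − 2 + 1 = 0.

Hence the Betti numbers are b_0 = 1, b_1 = 2, b_2 = 1.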